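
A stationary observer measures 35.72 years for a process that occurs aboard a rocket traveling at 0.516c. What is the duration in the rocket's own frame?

Dilated time Δt = 35.72 years
γ = 1/√(1 - 0.516²) = 1.1674
Δt₀ = Δt/γ = 35.72/1.1674 = 30.60 years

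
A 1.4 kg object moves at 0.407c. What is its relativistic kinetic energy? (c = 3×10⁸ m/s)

γ = 1/√(1 - 0.407²) = 1.09478
γ - 1 = 0.09478
KE = (γ-1)mc² = 0.09478 × 1.4 × (3×10⁸)² = 1.194×10¹⁶ J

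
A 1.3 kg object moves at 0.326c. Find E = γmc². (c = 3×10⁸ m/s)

γ = 1/√(1 - 0.326²) = 1.058
mc² = 1.3 × (3×10⁸)² = 1.170×10¹⁷ J
E = γmc² = 1.058 × 1.170×10¹⁷ = 1.238×10¹⁷ J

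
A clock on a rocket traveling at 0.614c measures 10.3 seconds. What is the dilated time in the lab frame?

Proper time Δt₀ = 10.3 seconds
γ = 1/√(1 - 0.614²) = 1.267
Δt = γΔt₀ = 1.267 × 10.3 = 13.05 seconds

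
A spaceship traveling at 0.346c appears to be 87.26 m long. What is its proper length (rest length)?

Contracted length L = 87.26 m
γ = 1/√(1 - 0.346²) = 1.0658
L₀ = γL = 1.0658 × 87.26 = 93.00 m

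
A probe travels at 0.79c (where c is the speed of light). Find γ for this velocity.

v/c = 0.79, so (v/c)² = 0.6241
1 - (v/c)² = 0.3759
γ = 1/√(0.3759) = 1.631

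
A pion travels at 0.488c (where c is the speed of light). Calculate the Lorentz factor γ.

v/c = 0.488, so (v/c)² = 0.238144
1 - (v/c)² = 0.761856
γ = 1/√(0.761856) = 1.146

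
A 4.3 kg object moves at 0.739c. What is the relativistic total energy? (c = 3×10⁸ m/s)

γ = 1/√(1 - 0.739²) = 1.4843
mc² = 4.3 × (3×10⁸)² = 3.870×10¹⁷ J
E = γmc² = 1.4843 × 3.870×10¹⁷ = 5.744×10¹⁷ J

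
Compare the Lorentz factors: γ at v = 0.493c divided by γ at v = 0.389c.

γ₁ = 1/√(1 - 0.493²) = 1.149
γ₂ = 1/√(1 - 0.389²) = 1.085
γ₁/γ₂ = 1.149/1.085 = 1.059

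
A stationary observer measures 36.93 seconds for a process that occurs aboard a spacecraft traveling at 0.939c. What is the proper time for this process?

Dilated time Δt = 36.93 seconds
γ = 1/√(1 - 0.939²) = 2.908
Δt₀ = Δt/γ = 36.93/2.908 = 12.70 seconds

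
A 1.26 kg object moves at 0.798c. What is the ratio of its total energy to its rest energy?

E = γmc², E₀ = mc²
E/E₀ = γ = 1/√(1 - 0.798²) = 1.659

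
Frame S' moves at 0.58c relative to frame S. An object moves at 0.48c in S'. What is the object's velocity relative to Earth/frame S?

u = (u' + v)/(1 + u'v/c²)
Numerator: 0.48 + 0.58 = 1.06
Denominator: 1 + 0.2784 = 1.2784
u = 1.06/1.2784 = 0.8292c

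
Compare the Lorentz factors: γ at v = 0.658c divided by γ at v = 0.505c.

γ₁ = 1/√(1 - 0.658²) = 1.328
γ₂ = 1/√(1 - 0.505²) = 1.159
γ₁/γ₂ = 1.328/1.159 = 1.146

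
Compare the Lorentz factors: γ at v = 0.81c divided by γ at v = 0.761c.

γ₁ = 1/√(1 - 0.81²) = 1.705
γ₂ = 1/√(1 - 0.761²) = 1.541
γ₁/γ₂ = 1.705/1.541 = 1.106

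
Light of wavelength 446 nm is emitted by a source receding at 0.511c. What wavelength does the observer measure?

β = 0.511
Wavelength Doppler factor = √(1.511/0.489) = √(3.090) = 1.7578
λ_obs = 446 × 1.7578 = 784.0 nm (redshift)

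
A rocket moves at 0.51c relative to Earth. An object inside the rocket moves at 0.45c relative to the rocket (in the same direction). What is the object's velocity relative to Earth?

u = (u' + v)/(1 + u'v/c²)
Numerator: 0.45 + 0.51 = 0.96
Denominator: 1 + 0.2295 = 1.2295
u = 0.96/1.2295 = 0.7808c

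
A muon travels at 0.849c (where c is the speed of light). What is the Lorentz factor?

v/c = 0.849, so (v/c)² = 0.720801
1 - (v/c)² = 0.279199
γ = 1/√(0.279199) = 1.893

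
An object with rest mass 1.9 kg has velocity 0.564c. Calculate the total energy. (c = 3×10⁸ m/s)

γ = 1/√(1 - 0.564²) = 1.211
mc² = 1.9 × (3×10⁸)² = 1.710×10¹⁷ J
E = γmc² = 1.211 × 1.710×10¹⁷ = 2.071×10¹⁷ J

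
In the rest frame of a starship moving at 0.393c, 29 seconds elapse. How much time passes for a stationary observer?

Proper time Δt₀ = 29 seconds
γ = 1/√(1 - 0.393²) = 1.0875
Δt = γΔt₀ = 1.0875 × 29 = 31.54 seconds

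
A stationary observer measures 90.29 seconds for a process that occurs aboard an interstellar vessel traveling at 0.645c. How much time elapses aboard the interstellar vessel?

Dilated time Δt = 90.29 seconds
γ = 1/√(1 - 0.645²) = 1.3086
Δt₀ = Δt/γ = 90.29/1.3086 = 69.00 seconds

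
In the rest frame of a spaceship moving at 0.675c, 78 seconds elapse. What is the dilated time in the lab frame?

Proper time Δt₀ = 78 seconds
γ = 1/√(1 - 0.675²) = 1.355
Δt = γΔt₀ = 1.355 × 78 = 105.7 seconds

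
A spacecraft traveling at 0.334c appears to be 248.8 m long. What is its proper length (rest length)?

Contracted length L = 248.8 m
γ = 1/√(1 - 0.334²) = 1.061
L₀ = γL = 1.061 × 248.8 = 264.0 m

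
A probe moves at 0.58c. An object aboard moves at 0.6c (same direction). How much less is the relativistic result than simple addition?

Classical: u' + v = 0.6 + 0.58 = 1.18c
Relativistic: u = (0.6 + 0.58)/(1 + 0.348) = 1.18/1.348 = 0.8754c
Difference: 1.18 - 0.8754 = 0.3046c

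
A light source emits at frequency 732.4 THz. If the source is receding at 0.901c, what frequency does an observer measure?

β = v/c = 0.901
(1-β)/(1+β) = 0.099/1.901 = 0.05208
Doppler factor = √(0.05208) = 0.2282
f_obs = 732.4 × 0.2282 = 167.1 THz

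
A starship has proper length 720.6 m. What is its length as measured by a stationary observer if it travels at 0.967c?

Proper length L₀ = 720.6 m
γ = 1/√(1 - 0.967²) = 3.925
L = L₀/γ = 720.6/3.925 = 183.6 m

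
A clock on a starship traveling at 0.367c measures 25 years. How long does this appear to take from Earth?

Proper time Δt₀ = 25 years
γ = 1/√(1 - 0.367²) = 1.075
Δt = γΔt₀ = 1.075 × 25 = 26.88 years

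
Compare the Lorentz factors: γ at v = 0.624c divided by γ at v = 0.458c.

γ₁ = 1/√(1 - 0.624²) = 1.280
γ₂ = 1/√(1 - 0.458²) = 1.125
γ₁/γ₂ = 1.280/1.125 = 1.138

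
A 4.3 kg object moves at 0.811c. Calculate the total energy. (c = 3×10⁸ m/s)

γ = 1/√(1 - 0.811²) = 1.7093
mc² = 4.3 × (3×10⁸)² = 3.870×10¹⁷ J
E = γmc² = 1.7093 × 3.870×10¹⁷ = 6.615×10¹⁷ J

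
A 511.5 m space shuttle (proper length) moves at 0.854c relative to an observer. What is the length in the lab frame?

Proper length L₀ = 511.5 m
γ = 1/√(1 - 0.854²) = 1.922
L = L₀/γ = 511.5/1.922 = 266.1 m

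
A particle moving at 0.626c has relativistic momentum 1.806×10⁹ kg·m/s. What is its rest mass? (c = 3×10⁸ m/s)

γ = 1/√(1 - 0.626²) = 1.28234
v = 0.626 × 3×10⁸ = 1.878×10⁸ m/s
m = p/(γv) = 1.806×10⁹/(1.28234 × 1.878×10⁸) = 7.499 kg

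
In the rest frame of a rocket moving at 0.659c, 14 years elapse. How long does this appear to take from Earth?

Proper time Δt₀ = 14 years
γ = 1/√(1 - 0.659²) = 1.3295
Δt = γΔt₀ = 1.3295 × 14 = 18.61 years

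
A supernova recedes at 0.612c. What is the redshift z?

β = 0.612
(1+β)/(1-β) = 1.612/0.388 = 4.155
√(4.155) = 2.038
z = 2.038 - 1 = 1.038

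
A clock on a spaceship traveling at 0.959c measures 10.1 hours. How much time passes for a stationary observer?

Proper time Δt₀ = 10.1 hours
γ = 1/√(1 - 0.959²) = 3.529
Δt = γΔt₀ = 3.529 × 10.1 = 35.64 hours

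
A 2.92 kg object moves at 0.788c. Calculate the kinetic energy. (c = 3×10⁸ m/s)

γ = 1/√(1 - 0.788²) = 1.6242
γ - 1 = 0.6242
KE = (γ-1)mc² = 0.6242 × 2.92 × (3×10⁸)² = 1.640×10¹⁷ J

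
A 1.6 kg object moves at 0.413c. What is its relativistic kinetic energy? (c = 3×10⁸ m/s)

γ = 1/√(1 - 0.413²) = 1.09802
γ - 1 = 0.09802
KE = (γ-1)mc² = 0.09802 × 1.6 × (3×10⁸)² = 1.411×10¹⁶ J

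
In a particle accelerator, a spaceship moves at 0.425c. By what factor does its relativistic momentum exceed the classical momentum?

p_rel = γmv, p_class = mv
Ratio = γ = 1/√(1 - 0.425²)
= 1/√(0.819375) = 1.105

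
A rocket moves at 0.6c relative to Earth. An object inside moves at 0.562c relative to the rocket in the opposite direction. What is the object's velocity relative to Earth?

Object's velocity in rocket frame is u' = -0.562c
u = (u' + v)/(1 + u'v/c²) = (v - 0.562)/(1 - 0.562·v/c²)
Numerator: 0.6 - 0.562 = 0.038
Denominator: 1 - 0.3372 = 0.6628
u = 0.038/0.6628 = 0.05733c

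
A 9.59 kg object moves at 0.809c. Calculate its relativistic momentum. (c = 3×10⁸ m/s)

γ = 1/√(1 - 0.809²) = 1.7012
v = 0.809 × 3×10⁸ = 2.427×10⁸ m/s
p = γmv = 1.7012 × 9.59 × 2.427×10⁸ = 3.960×10⁹ kg·m/s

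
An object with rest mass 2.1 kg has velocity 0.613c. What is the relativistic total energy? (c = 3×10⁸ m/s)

γ = 1/√(1 - 0.613²) = 1.2657
mc² = 2.1 × (3×10⁸)² = 1.890×10¹⁷ J
E = γmc² = 1.2657 × 1.890×10¹⁷ = 2.392×10¹⁷ J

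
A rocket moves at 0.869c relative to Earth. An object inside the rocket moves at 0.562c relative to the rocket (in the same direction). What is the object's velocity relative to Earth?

u = (u' + v)/(1 + u'v/c²)
Numerator: 0.562 + 0.869 = 1.431
Denominator: 1 + 0.488378 = 1.488378
u = 1.431/1.488378 = 0.9614c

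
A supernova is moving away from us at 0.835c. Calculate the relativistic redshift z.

β = 0.835
(1+β)/(1-β) = 1.835/0.165 = 11.12
√(11.12) = 3.335
z = 3.335 - 1 = 2.335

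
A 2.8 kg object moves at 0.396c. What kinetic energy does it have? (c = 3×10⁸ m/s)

γ = 1/√(1 - 0.396²) = 1.089027
γ - 1 = 0.089027
KE = (γ-1)mc² = 0.089027 × 2.8 × (3×10⁸)² = 2.243×10¹⁶ J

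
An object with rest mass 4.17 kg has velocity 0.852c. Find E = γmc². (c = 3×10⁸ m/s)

γ = 1/√(1 - 0.852²) = 1.910
mc² = 4.17 × (3×10⁸)² = 3.753×10¹⁷ J
E = γmc² = 1.910 × 3.753×10¹⁷ = 7.168×10¹⁷ J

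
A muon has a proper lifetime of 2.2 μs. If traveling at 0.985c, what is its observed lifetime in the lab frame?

Proper lifetime τ₀ = 2.2 μs
γ = 1/√(1 - 0.985²) = 5.795
τ = γτ₀ = 5.795 × 2.2 μs = 12.75 μs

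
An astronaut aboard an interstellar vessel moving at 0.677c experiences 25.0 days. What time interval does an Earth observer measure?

Proper time Δt₀ = 25.0 days
γ = 1/√(1 - 0.677²) = 1.3587
Δt = γΔt₀ = 1.3587 × 25.0 = 33.97 days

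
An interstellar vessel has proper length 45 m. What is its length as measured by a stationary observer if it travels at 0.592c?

Proper length L₀ = 45 m
γ = 1/√(1 - 0.592²) = 1.2408
L = L₀/γ = 45/1.2408 = 36.27 m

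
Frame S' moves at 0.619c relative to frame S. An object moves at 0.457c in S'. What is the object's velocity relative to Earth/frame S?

u = (u' + v)/(1 + u'v/c²)
Numerator: 0.457 + 0.619 = 1.076
Denominator: 1 + 0.282883 = 1.282883
u = 1.076/1.282883 = 0.8387c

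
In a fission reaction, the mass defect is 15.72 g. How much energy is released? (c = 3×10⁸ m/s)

Convert mass defect: Δm = 15.72 g = 0.01572 kg
E = Δm·c² = 0.01572 × (3×10⁸)²
= 0.01572 × 9×10¹⁶ = 1.415×10¹⁵ J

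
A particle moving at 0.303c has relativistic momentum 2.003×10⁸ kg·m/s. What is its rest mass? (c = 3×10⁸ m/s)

γ = 1/√(1 - 0.303²) = 1.0493
v = 0.303 × 3×10⁸ = 9.090×10⁷ m/s
m = p/(γv) = 2.003×10⁸/(1.0493 × 9.090×10⁷) = 2.100 kg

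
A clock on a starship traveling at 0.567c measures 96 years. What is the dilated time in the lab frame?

Proper time Δt₀ = 96 years
γ = 1/√(1 - 0.567²) = 1.214
Δt = γΔt₀ = 1.214 × 96 = 116.5 years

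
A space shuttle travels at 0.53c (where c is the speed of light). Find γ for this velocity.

v/c = 0.53, so (v/c)² = 0.2809
1 - (v/c)² = 0.7191
γ = 1/√(0.7191) = 1.179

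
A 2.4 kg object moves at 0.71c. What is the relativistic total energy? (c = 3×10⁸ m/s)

γ = 1/√(1 - 0.71²) = 1.420
mc² = 2.4 × (3×10⁸)² = 2.160×10¹⁷ J
E = γmc² = 1.420 × 2.160×10¹⁷ = 3.067×10¹⁷ J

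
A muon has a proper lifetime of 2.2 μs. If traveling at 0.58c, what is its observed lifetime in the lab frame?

Proper lifetime τ₀ = 2.2 μs
γ = 1/√(1 - 0.58²) = 1.2276
τ = γτ₀ = 1.2276 × 2.2 μs = 2.701 μs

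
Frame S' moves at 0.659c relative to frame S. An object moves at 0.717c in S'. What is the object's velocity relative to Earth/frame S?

u = (u' + v)/(1 + u'v/c²)
Numerator: 0.717 + 0.659 = 1.376
Denominator: 1 + 0.472503 = 1.472503
u = 1.376/1.472503 = 0.9345c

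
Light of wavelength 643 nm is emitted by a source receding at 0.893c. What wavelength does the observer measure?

β = 0.893
Wavelength Doppler factor = √(1.893/0.107) = √(17.6916) = 4.2061
λ_obs = 643 × 4.2061 = 2705 nm (redshift)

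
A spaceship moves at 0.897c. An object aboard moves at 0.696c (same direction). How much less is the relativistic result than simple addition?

Classical: u' + v = 0.696 + 0.897 = 1.593c
Relativistic: u = (0.696 + 0.897)/(1 + 0.624312) = 1.593/1.624312 = 0.9807c
Difference: 1.593 - 0.9807 = 0.6123c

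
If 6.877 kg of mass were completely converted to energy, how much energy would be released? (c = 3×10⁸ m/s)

Using E = mc²:
c² = (3×10⁸)² = 9×10¹⁶ m²/s²
E = 6.877 × 9×10¹⁶ = 6.189×10¹⁷ J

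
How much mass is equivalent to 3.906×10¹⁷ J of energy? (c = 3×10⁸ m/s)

From E = mc², we get m = E/c²
c² = (3×10⁸)² = 9×10¹⁶ m²/s²
m = 3.906×10¹⁷ / 9×10¹⁶ = 4.340 kg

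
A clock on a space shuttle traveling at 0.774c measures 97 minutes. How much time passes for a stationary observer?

Proper time Δt₀ = 97 minutes
γ = 1/√(1 - 0.774²) = 1.579
Δt = γΔt₀ = 1.579 × 97 = 153.2 minutes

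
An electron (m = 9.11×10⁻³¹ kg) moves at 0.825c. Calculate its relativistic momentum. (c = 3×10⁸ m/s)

γ = 1/√(1 - 0.825²) = 1.7695
v = 0.825 × 3×10⁸ = 2.475×10⁸ m/s
p = γmv = 1.7695 × 9.11×10⁻³¹ × 2.475×10⁸ = 3.990×10⁻²² kg·m/s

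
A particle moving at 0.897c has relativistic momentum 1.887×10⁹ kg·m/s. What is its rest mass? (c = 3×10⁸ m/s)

γ = 1/√(1 - 0.897²) = 2.262
v = 0.897 × 3×10⁸ = 2.691×10⁸ m/s
m = p/(γv) = 1.887×10⁹/(2.262 × 2.691×10⁸) = 3.100 kg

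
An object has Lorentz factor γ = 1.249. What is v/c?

From γ = 1/√(1 - v²/c²):
1/γ² = 1/1.249² = 0.64103
v²/c² = 1 - 0.64103 = 0.35897
v/c = √(0.35897) = 0.5991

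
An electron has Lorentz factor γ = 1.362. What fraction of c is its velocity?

From γ = 1/√(1 - v²/c²):
1/γ² = 1/1.362² = 0.5391
v²/c² = 1 - 0.5391 = 0.4609
v/c = √(0.4609) = 0.6789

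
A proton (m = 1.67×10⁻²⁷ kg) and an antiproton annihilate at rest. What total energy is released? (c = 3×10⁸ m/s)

Both particles have the same rest mass, so total mass = 2m
E = 2m·c² = 2 × 1.67×10⁻²⁷ × (3×10⁸)²
= 2 × 1.67×10⁻²⁷ × 9×10¹⁶
= 3.006×10⁻¹⁰ J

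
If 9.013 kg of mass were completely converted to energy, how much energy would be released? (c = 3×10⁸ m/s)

Using E = mc²:
c² = (3×10⁸)² = 9×10¹⁶ m²/s²
E = 9.013 × 9×10¹⁶ = 8.112×10¹⁷ J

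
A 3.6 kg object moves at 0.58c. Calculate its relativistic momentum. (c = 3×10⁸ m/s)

γ = 1/√(1 - 0.58²) = 1.2276
v = 0.58 × 3×10⁸ = 1.740×10⁸ m/s
p = γmv = 1.2276 × 3.6 × 1.740×10⁸ = 7.690×10⁸ kg·m/s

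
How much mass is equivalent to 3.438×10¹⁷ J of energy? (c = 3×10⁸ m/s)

From E = mc², we get m = E/c²
c² = (3×10⁸)² = 9×10¹⁶ m²/s²
m = 3.438×10¹⁷ / 9×10¹⁶ = 3.820 kg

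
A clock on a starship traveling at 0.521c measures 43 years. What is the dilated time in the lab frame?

Proper time Δt₀ = 43 years
γ = 1/√(1 - 0.521²) = 1.1716
Δt = γΔt₀ = 1.1716 × 43 = 50.38 years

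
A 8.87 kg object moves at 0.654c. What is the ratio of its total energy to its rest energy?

E = γmc², E₀ = mc²
E/E₀ = γ = 1/√(1 - 0.654²) = 1.322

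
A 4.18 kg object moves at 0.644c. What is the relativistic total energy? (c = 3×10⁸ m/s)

γ = 1/√(1 - 0.644²) = 1.307
mc² = 4.18 × (3×10⁸)² = 3.762×10¹⁷ J
E = γmc² = 1.307 × 3.762×10¹⁷ = 4.917×10¹⁷ J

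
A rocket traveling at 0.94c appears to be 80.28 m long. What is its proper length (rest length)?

Contracted length L = 80.28 m
γ = 1/√(1 - 0.94²) = 2.931
L₀ = γL = 2.931 × 80.28 = 235.3 m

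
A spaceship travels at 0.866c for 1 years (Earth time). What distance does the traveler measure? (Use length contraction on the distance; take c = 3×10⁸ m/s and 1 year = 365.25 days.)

Earth distance: d = v × t = 0.866c × 1 yr = 8.199×10¹⁵ m
γ = 2.000
d' = d/γ = 8.199×10¹⁵/2.000 = 4.100×10¹⁵ m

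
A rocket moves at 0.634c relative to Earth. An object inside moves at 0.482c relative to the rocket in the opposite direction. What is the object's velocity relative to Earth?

Object's velocity in rocket frame is u' = -0.482c
u = (u' + v)/(1 + u'v/c²) = (v - 0.482)/(1 - 0.482·v/c²)
Numerator: 0.634 - 0.482 = 0.152
Denominator: 1 - 0.305588 = 0.694412
u = 0.152/0.694412 = 0.2189c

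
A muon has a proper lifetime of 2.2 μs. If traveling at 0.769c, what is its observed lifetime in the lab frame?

Proper lifetime τ₀ = 2.2 μs
γ = 1/√(1 - 0.769²) = 1.56434
τ = γτ₀ = 1.56434 × 2.2 μs = 3.442 μs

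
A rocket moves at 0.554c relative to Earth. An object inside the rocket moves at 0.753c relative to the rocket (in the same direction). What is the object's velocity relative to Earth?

u = (u' + v)/(1 + u'v/c²)
Numerator: 0.753 + 0.554 = 1.307
Denominator: 1 + 0.417162 = 1.417162
u = 1.307/1.417162 = 0.9223c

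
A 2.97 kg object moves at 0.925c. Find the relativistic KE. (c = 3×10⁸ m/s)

γ = 1/√(1 - 0.925²) = 2.632
γ - 1 = 1.632
KE = (γ-1)mc² = 1.632 × 2.97 × (3×10⁸)² = 4.362×10¹⁷ J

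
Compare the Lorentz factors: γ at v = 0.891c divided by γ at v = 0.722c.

γ₁ = 1/√(1 - 0.891²) = 2.2026
γ₂ = 1/√(1 - 0.722²) = 1.4453
γ₁/γ₂ = 2.2026/1.4453 = 1.524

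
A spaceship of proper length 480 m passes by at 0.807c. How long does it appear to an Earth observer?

Proper length L₀ = 480 m
γ = 1/√(1 - 0.807²) = 1.693
L = L₀/γ = 480/1.693 = 283.5 m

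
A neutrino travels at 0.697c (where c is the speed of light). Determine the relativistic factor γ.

v/c = 0.697, so (v/c)² = 0.485809
1 - (v/c)² = 0.514191
γ = 1/√(0.514191) = 1.395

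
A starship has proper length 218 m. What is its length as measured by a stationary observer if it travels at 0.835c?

Proper length L₀ = 218 m
γ = 1/√(1 - 0.835²) = 1.817
L = L₀/γ = 218/1.817 = 120.0 m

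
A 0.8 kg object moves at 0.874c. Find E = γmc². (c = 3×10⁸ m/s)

γ = 1/√(1 - 0.874²) = 2.058
mc² = 0.8 × (3×10⁸)² = 7.200×10¹⁶ J
E = γmc² = 2.058 × 7.200×10¹⁶ = 1.482×10¹⁷ J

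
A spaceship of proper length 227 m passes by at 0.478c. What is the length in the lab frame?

Proper length L₀ = 227 m
γ = 1/√(1 - 0.478²) = 1.1385
L = L₀/γ = 227/1.1385 = 199.4 m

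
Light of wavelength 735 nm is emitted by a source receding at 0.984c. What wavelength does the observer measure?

β = 0.984
Wavelength Doppler factor = √(1.984/0.016) = √(124.0) = 11.136
λ_obs = 735 × 11.136 = 8185 nm (redshift)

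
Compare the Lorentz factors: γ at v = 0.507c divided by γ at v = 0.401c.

γ₁ = 1/√(1 - 0.507²) = 1.1602
γ₂ = 1/√(1 - 0.401²) = 1.0916
γ₁/γ₂ = 1.1602/1.0916 = 1.063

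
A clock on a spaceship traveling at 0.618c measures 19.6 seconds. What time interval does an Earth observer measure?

Proper time Δt₀ = 19.6 seconds
γ = 1/√(1 - 0.618²) = 1.272
Δt = γΔt₀ = 1.272 × 19.6 = 24.93 seconds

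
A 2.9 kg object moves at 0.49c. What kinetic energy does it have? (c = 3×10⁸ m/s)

γ = 1/√(1 - 0.49²) = 1.14715
γ - 1 = 0.14715
KE = (γ-1)mc² = 0.14715 × 2.9 × (3×10⁸)² = 3.841×10¹⁶ J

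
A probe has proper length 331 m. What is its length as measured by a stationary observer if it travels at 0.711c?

Proper length L₀ = 331 m
γ = 1/√(1 - 0.711²) = 1.422
L = L₀/γ = 331/1.422 = 232.8 m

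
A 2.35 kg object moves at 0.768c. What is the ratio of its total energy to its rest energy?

E = γmc², E₀ = mc²
E/E₀ = γ = 1/√(1 - 0.768²) = 1.561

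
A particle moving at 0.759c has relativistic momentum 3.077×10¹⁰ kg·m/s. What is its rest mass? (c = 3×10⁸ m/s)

γ = 1/√(1 - 0.759²) = 1.536
v = 0.759 × 3×10⁸ = 2.277×10⁸ m/s
m = p/(γv) = 3.077×10¹⁰/(1.536 × 2.277×10⁸) = 87.98 kg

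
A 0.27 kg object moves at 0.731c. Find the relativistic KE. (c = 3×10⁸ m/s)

γ = 1/√(1 - 0.731²) = 1.4655
γ - 1 = 0.4655
KE = (γ-1)mc² = 0.4655 × 0.27 × (3×10⁸)² = 1.131×10¹⁶ J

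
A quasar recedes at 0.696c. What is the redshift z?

β = 0.696
(1+β)/(1-β) = 1.696/0.304 = 5.579
√(5.579) = 2.362
z = 2.362 - 1 = 1.362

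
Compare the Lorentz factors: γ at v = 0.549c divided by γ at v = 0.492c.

γ₁ = 1/√(1 - 0.549²) = 1.1964
γ₂ = 1/√(1 - 0.492²) = 1.1486
γ₁/γ₂ = 1.1964/1.1486 = 1.042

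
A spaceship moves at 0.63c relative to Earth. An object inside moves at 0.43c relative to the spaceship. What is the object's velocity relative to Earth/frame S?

u = (u' + v)/(1 + u'v/c²)
Numerator: 0.43 + 0.63 = 1.06
Denominator: 1 + 0.2709 = 1.2709
u = 1.06/1.2709 = 0.8341c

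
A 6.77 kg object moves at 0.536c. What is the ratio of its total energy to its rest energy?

E = γmc², E₀ = mc²
E/E₀ = γ = 1/√(1 - 0.536²) = 1.185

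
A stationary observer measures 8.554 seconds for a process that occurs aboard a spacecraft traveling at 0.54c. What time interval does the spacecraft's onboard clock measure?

Dilated time Δt = 8.554 seconds
γ = 1/√(1 - 0.54²) = 1.188
Δt₀ = Δt/γ = 8.554/1.188 = 7.200 seconds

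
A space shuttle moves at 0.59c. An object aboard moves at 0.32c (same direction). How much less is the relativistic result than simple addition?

Classical: u' + v = 0.32 + 0.59 = 0.91c
Relativistic: u = (0.32 + 0.59)/(1 + 0.1888) = 0.91/1.1888 = 0.7655c
Difference: 0.91 - 0.7655 = 0.1445c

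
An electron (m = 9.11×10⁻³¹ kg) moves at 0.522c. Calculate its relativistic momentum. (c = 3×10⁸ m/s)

γ = 1/√(1 - 0.522²) = 1.1724
v = 0.522 × 3×10⁸ = 1.566×10⁸ m/s
p = γmv = 1.1724 × 9.11×10⁻³¹ × 1.566×10⁸ = 1.673×10⁻²² kg·m/s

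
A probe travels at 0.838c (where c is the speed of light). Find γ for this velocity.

v/c = 0.838, so (v/c)² = 0.702244
1 - (v/c)² = 0.297756
γ = 1/√(0.297756) = 1.833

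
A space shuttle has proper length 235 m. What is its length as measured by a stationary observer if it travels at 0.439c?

Proper length L₀ = 235 m
γ = 1/√(1 - 0.439²) = 1.113
L = L₀/γ = 235/1.113 = 211.1 m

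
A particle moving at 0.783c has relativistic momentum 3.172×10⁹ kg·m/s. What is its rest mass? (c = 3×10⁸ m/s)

γ = 1/√(1 - 0.783²) = 1.60766
v = 0.783 × 3×10⁸ = 2.349×10⁸ m/s
m = p/(γv) = 3.172×10⁹/(1.60766 × 2.349×10⁸) = 8.400 kg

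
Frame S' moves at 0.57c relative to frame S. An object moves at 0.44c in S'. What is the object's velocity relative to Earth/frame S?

u = (u' + v)/(1 + u'v/c²)
Numerator: 0.44 + 0.57 = 1.01
Denominator: 1 + 0.2508 = 1.2508
u = 1.01/1.2508 = 0.8075c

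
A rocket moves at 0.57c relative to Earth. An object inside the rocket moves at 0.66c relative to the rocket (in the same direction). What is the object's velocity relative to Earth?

u = (u' + v)/(1 + u'v/c²)
Numerator: 0.66 + 0.57 = 1.23
Denominator: 1 + 0.3762 = 1.3762
u = 1.23/1.3762 = 0.8938c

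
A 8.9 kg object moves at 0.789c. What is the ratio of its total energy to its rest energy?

E = γmc², E₀ = mc²
E/E₀ = γ = 1/√(1 - 0.789²) = 1.628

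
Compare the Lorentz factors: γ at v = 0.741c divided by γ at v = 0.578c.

γ₁ = 1/√(1 - 0.741²) = 1.4892
γ₂ = 1/√(1 - 0.578²) = 1.2254
γ₁/γ₂ = 1.4892/1.2254 = 1.215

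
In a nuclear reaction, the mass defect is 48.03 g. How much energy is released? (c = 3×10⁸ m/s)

Convert mass defect: Δm = 48.03 g = 0.04803 kg
E = Δm·c² = 0.04803 × (3×10⁸)²
= 0.04803 × 9×10¹⁶ = 4.323×10¹⁵ J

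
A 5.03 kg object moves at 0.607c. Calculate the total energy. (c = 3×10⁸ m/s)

γ = 1/√(1 - 0.607²) = 1.2583
mc² = 5.03 × (3×10⁸)² = 4.527×10¹⁷ J
E = γmc² = 1.2583 × 4.527×10¹⁷ = 5.696×10¹⁷ J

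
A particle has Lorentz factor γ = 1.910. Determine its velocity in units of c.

From γ = 1/√(1 - v²/c²):
1/γ² = 1/1.910² = 0.2741
v²/c² = 1 - 0.2741 = 0.7259
v/c = √(0.7259) = 0.8520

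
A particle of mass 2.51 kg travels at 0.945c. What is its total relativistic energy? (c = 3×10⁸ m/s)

γ = 1/√(1 - 0.945²) = 3.0574
mc² = 2.51 × (3×10⁸)² = 2.259×10¹⁷ J
E = γmc² = 3.0574 × 2.259×10¹⁷ = 6.907×10¹⁷ J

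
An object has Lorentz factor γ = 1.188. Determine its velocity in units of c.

From γ = 1/√(1 - v²/c²):
1/γ² = 1/1.188² = 0.7085
v²/c² = 1 - 0.7085 = 0.2915
v/c = √(0.2915) = 0.5399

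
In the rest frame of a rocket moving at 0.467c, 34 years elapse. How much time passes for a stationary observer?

Proper time Δt₀ = 34 years
γ = 1/√(1 - 0.467²) = 1.131
Δt = γΔt₀ = 1.131 × 34 = 38.45 years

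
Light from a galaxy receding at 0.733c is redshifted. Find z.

β = 0.733
(1+β)/(1-β) = 1.733/0.267 = 6.491
√(6.491) = 2.548
z = 2.548 - 1 = 1.548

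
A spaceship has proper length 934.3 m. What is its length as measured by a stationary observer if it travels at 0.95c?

Proper length L₀ = 934.3 m
γ = 1/√(1 - 0.95²) = 3.203
L = L₀/γ = 934.3/3.203 = 291.7 m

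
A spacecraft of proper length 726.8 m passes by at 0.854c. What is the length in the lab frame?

Proper length L₀ = 726.8 m
γ = 1/√(1 - 0.854²) = 1.922
L = L₀/γ = 726.8/1.922 = 378.1 m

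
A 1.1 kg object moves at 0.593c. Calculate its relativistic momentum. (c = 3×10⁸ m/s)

γ = 1/√(1 - 0.593²) = 1.242
v = 0.593 × 3×10⁸ = 1.779×10⁸ m/s
p = γmv = 1.242 × 1.1 × 1.779×10⁸ = 2.430×10⁸ kg·m/s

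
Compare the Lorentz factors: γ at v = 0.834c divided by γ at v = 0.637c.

γ₁ = 1/√(1 - 0.834²) = 1.812
γ₂ = 1/√(1 - 0.637²) = 1.297
γ₁/γ₂ = 1.812/1.297 = 1.397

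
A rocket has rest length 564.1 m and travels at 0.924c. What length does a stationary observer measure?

Proper length L₀ = 564.1 m
γ = 1/√(1 - 0.924²) = 2.615
L = L₀/γ = 564.1/2.615 = 215.7 m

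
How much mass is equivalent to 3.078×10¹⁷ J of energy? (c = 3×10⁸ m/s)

From E = mc², we get m = E/c²
c² = (3×10⁸)² = 9×10¹⁶ m²/s²
m = 3.078×10¹⁷ / 9×10¹⁶ = 3.420 kg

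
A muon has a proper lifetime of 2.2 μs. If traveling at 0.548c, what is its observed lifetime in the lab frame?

Proper lifetime τ₀ = 2.2 μs
γ = 1/√(1 - 0.548²) = 1.1955
τ = γτ₀ = 1.1955 × 2.2 μs = 2.630 μs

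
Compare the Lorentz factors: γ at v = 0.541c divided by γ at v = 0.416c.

γ₁ = 1/√(1 - 0.541²) = 1.189
γ₂ = 1/√(1 - 0.416²) = 1.100
γ₁/γ₂ = 1.189/1.100 = 1.081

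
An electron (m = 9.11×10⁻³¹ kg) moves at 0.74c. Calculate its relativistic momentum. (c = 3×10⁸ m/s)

γ = 1/√(1 - 0.74²) = 1.487
v = 0.74 × 3×10⁸ = 2.220×10⁸ m/s
p = γmv = 1.487 × 9.11×10⁻³¹ × 2.220×10⁸ = 3.007×10⁻²² kg·m/s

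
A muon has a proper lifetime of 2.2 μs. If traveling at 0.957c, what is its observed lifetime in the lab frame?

Proper lifetime τ₀ = 2.2 μs
γ = 1/√(1 - 0.957²) = 3.4472
τ = γτ₀ = 3.4472 × 2.2 μs = 7.584 μs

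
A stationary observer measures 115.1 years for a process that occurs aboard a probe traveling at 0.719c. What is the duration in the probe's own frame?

Dilated time Δt = 115.1 years
γ = 1/√(1 - 0.719²) = 1.4388
Δt₀ = Δt/γ = 115.1/1.4388 = 80.00 years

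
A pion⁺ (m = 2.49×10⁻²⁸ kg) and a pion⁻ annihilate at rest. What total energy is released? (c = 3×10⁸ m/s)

Both particles have the same rest mass, so total mass = 2m
E = 2m·c² = 2 × 2.49×10⁻²⁸ × (3×10⁸)²
= 2 × 2.49×10⁻²⁸ × 9×10¹⁶
= 4.482×10⁻¹¹ J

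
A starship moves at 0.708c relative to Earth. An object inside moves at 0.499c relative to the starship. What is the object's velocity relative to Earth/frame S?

u = (u' + v)/(1 + u'v/c²)
Numerator: 0.499 + 0.708 = 1.207
Denominator: 1 + 0.353292 = 1.353292
u = 1.207/1.353292 = 0.8919c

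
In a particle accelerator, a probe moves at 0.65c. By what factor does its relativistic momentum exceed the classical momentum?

p_rel = γmv, p_class = mv
Ratio = γ = 1/√(1 - 0.65²)
= 1/√(0.5775) = 1.316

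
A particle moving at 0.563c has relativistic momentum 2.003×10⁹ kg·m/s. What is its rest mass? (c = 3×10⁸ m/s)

γ = 1/√(1 - 0.563²) = 1.210
v = 0.563 × 3×10⁸ = 1.689×10⁸ m/s
m = p/(γv) = 2.003×10⁹/(1.210 × 1.689×10⁸) = 9.801 kg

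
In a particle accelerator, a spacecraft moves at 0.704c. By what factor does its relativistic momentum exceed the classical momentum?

p_rel = γmv, p_class = mv
Ratio = γ = 1/√(1 - 0.704²)
= 1/√(0.504384) = 1.408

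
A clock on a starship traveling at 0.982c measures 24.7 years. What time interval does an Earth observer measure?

Proper time Δt₀ = 24.7 years
γ = 1/√(1 - 0.982²) = 5.294
Δt = γΔt₀ = 5.294 × 24.7 = 130.8 years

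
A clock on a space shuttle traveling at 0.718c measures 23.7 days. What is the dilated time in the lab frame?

Proper time Δt₀ = 23.7 days
γ = 1/√(1 - 0.718²) = 1.4367
Δt = γΔt₀ = 1.4367 × 23.7 = 34.05 days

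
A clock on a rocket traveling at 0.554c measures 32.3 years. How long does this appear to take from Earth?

Proper time Δt₀ = 32.3 years
γ = 1/√(1 - 0.554²) = 1.2012
Δt = γΔt₀ = 1.2012 × 32.3 = 38.80 years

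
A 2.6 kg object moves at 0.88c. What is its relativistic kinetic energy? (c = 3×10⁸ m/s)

γ = 1/√(1 - 0.88²) = 2.1054
γ - 1 = 1.1054
KE = (γ-1)mc² = 1.1054 × 2.6 × (3×10⁸)² = 2.587×10¹⁷ J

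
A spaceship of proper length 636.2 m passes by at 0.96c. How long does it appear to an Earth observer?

Proper length L₀ = 636.2 m
γ = 1/√(1 - 0.96²) = 3.5714
L = L₀/γ = 636.2/3.5714 = 178.1 m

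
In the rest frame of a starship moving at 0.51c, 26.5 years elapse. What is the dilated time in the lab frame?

Proper time Δt₀ = 26.5 years
γ = 1/√(1 - 0.51²) = 1.1626
Δt = γΔt₀ = 1.1626 × 26.5 = 30.81 years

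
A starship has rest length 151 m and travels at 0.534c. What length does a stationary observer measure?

Proper length L₀ = 151 m
γ = 1/√(1 - 0.534²) = 1.1828
L = L₀/γ = 151/1.1828 = 127.7 m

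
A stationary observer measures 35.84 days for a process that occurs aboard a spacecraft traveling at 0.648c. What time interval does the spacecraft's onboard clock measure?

Dilated time Δt = 35.84 days
γ = 1/√(1 - 0.648²) = 1.313
Δt₀ = Δt/γ = 35.84/1.313 = 27.30 days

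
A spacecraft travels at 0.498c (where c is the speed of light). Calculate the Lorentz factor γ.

v/c = 0.498, so (v/c)² = 0.248004
1 - (v/c)² = 0.751996
γ = 1/√(0.751996) = 1.153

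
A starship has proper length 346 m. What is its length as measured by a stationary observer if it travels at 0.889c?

Proper length L₀ = 346 m
γ = 1/√(1 - 0.889²) = 2.184
L = L₀/γ = 346/2.184 = 158.4 m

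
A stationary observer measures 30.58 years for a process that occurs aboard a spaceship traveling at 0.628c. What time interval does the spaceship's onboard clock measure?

Dilated time Δt = 30.58 years
γ = 1/√(1 - 0.628²) = 1.285
Δt₀ = Δt/γ = 30.58/1.285 = 23.80 years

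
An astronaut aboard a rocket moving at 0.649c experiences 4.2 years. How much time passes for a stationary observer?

Proper time Δt₀ = 4.2 years
γ = 1/√(1 - 0.649²) = 1.31443
Δt = γΔt₀ = 1.31443 × 4.2 = 5.521 years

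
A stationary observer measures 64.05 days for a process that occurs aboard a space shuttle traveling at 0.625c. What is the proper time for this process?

Dilated time Δt = 64.05 days
γ = 1/√(1 - 0.625²) = 1.281
Δt₀ = Δt/γ = 64.05/1.281 = 50.00 days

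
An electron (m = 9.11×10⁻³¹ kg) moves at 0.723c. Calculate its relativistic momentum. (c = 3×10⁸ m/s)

γ = 1/√(1 - 0.723²) = 1.4475
v = 0.723 × 3×10⁸ = 2.169×10⁸ m/s
p = γmv = 1.4475 × 9.11×10⁻³¹ × 2.169×10⁸ = 2.860×10⁻²² kg·m/s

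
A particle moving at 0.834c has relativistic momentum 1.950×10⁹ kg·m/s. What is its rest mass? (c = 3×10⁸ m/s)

γ = 1/√(1 - 0.834²) = 1.8124
v = 0.834 × 3×10⁸ = 2.502×10⁸ m/s
m = p/(γv) = 1.950×10⁹/(1.8124 × 2.502×10⁸) = 4.300 kg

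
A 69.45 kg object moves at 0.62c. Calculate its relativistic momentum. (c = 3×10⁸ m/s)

γ = 1/√(1 - 0.62²) = 1.2745
v = 0.62 × 3×10⁸ = 1.860×10⁸ m/s
p = γmv = 1.2745 × 69.45 × 1.860×10⁸ = 1.646×10¹⁰ kg·m/s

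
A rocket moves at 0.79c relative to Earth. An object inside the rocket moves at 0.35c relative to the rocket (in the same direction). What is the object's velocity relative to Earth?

u = (u' + v)/(1 + u'v/c²)
Numerator: 0.35 + 0.79 = 1.14
Denominator: 1 + 0.2765 = 1.2765
u = 1.14/1.2765 = 0.8931c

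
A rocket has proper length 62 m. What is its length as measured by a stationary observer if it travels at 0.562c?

Proper length L₀ = 62 m
γ = 1/√(1 - 0.562²) = 1.209
L = L₀/γ = 62/1.209 = 51.28 m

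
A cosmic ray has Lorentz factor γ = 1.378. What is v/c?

From γ = 1/√(1 - v²/c²):
1/γ² = 1/1.378² = 0.5266
v²/c² = 1 - 0.5266 = 0.4734
v/c = √(0.4734) = 0.6880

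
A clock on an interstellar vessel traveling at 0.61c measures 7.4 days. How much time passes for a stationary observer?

Proper time Δt₀ = 7.4 days
γ = 1/√(1 - 0.61²) = 1.262
Δt = γΔt₀ = 1.262 × 7.4 = 9.339 days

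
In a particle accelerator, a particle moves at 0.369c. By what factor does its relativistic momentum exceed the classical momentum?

p_rel = γmv, p_class = mv
Ratio = γ = 1/√(1 - 0.369²)
= 1/√(0.863839) = 1.076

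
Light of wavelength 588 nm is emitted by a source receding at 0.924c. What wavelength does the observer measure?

β = 0.924
Wavelength Doppler factor = √(1.924/0.076) = √(25.316) = 5.0315
λ_obs = 588 × 5.0315 = 2959 nm (redshift)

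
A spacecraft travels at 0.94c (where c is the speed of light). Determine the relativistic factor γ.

v/c = 0.94, so (v/c)² = 0.8836
1 - (v/c)² = 0.1164
γ = 1/√(0.1164) = 2.931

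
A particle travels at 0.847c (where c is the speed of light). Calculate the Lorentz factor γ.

v/c = 0.847, so (v/c)² = 0.717409
1 - (v/c)² = 0.282591
γ = 1/√(0.282591) = 1.881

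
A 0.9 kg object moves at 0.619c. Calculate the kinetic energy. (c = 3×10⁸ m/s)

γ = 1/√(1 - 0.619²) = 1.27325
γ - 1 = 0.27325
KE = (γ-1)mc² = 0.27325 × 0.9 × (3×10⁸)² = 2.213×10¹⁶ J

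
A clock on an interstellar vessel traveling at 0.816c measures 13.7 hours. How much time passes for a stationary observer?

Proper time Δt₀ = 13.7 hours
γ = 1/√(1 - 0.816²) = 1.730
Δt = γΔt₀ = 1.730 × 13.7 = 23.70 hours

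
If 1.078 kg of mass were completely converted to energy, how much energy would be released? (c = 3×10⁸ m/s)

Using E = mc²:
c² = (3×10⁸)² = 9×10¹⁶ m²/s²
E = 1.078 × 9×10¹⁶ = 9.702×10¹⁶ J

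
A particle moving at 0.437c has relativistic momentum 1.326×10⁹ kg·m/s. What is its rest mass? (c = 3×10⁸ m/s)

γ = 1/√(1 - 0.437²) = 1.111776
v = 0.437 × 3×10⁸ = 1.311×10⁸ m/s
m = p/(γv) = 1.326×10⁹/(1.111776 × 1.311×10⁸) = 9.098 kg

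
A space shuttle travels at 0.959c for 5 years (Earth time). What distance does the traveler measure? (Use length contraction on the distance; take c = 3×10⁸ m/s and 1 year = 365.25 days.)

Earth distance: d = v × t = 0.959c × 5 yr = 4.5396×10¹⁶ m
γ = 3.5285
d' = d/γ = 4.5396×10¹⁶/3.5285 = 1.287×10¹⁶ m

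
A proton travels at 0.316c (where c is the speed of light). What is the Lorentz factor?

v/c = 0.316, so (v/c)² = 0.099856
1 - (v/c)² = 0.900144
γ = 1/√(0.900144) = 1.054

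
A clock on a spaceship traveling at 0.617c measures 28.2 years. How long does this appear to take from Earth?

Proper time Δt₀ = 28.2 years
γ = 1/√(1 - 0.617²) = 1.2707
Δt = γΔt₀ = 1.2707 × 28.2 = 35.83 years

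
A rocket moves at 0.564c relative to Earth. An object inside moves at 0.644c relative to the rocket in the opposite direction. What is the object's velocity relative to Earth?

Object's velocity in rocket frame is u' = -0.644c
u = (u' + v)/(1 + u'v/c²) = (v - 0.644)/(1 - 0.644·v/c²)
Numerator: 0.564 - 0.644 = -0.08
Denominator: 1 - 0.363216 = 0.636784
u = -0.08/0.636784 = -0.1256c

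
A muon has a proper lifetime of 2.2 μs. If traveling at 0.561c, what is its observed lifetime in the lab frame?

Proper lifetime τ₀ = 2.2 μs
γ = 1/√(1 - 0.561²) = 1.208
τ = γτ₀ = 1.208 × 2.2 μs = 2.658 μs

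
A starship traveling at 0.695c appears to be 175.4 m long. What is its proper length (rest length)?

Contracted length L = 175.4 m
γ = 1/√(1 - 0.695²) = 1.3908
L₀ = γL = 1.3908 × 175.4 = 243.9 m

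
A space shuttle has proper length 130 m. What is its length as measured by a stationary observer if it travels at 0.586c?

Proper length L₀ = 130 m
γ = 1/√(1 - 0.586²) = 1.234
L = L₀/γ = 130/1.234 = 105.3 m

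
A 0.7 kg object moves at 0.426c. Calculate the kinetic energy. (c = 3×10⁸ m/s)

γ = 1/√(1 - 0.426²) = 1.10531
γ - 1 = 0.10531
KE = (γ-1)mc² = 0.10531 × 0.7 × (3×10⁸)² = 6.635×10¹⁵ J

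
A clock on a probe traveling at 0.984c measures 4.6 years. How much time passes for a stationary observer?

Proper time Δt₀ = 4.6 years
γ = 1/√(1 - 0.984²) = 5.613
Δt = γΔt₀ = 5.613 × 4.6 = 25.82 years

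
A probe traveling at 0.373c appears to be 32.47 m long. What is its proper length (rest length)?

Contracted length L = 32.47 m
γ = 1/√(1 - 0.373²) = 1.078
L₀ = γL = 1.078 × 32.47 = 35.00 m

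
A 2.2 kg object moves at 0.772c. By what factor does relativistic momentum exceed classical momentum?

p_rel = γmv, p_class = mv
Ratio = γ = 1/√(1 - 0.772²) = 1.573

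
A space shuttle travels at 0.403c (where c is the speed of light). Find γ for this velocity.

v/c = 0.403, so (v/c)² = 0.162409
1 - (v/c)² = 0.837591
γ = 1/√(0.837591) = 1.093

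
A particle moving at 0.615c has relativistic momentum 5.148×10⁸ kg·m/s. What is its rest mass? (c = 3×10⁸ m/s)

γ = 1/√(1 - 0.615²) = 1.2682
v = 0.615 × 3×10⁸ = 1.845×10⁸ m/s
m = p/(γv) = 5.148×10⁸/(1.2682 × 1.845×10⁸) = 2.200 kg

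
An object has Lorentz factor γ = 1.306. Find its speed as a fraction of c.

From γ = 1/√(1 - v²/c²):
1/γ² = 1/1.306² = 0.5863
v²/c² = 1 - 0.5863 = 0.4137
v/c = √(0.4137) = 0.6432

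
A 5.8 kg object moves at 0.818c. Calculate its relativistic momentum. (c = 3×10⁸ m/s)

γ = 1/√(1 - 0.818²) = 1.738
v = 0.818 × 3×10⁸ = 2.454×10⁸ m/s
p = γmv = 1.738 × 5.8 × 2.454×10⁸ = 2.474×10⁹ kg·m/s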